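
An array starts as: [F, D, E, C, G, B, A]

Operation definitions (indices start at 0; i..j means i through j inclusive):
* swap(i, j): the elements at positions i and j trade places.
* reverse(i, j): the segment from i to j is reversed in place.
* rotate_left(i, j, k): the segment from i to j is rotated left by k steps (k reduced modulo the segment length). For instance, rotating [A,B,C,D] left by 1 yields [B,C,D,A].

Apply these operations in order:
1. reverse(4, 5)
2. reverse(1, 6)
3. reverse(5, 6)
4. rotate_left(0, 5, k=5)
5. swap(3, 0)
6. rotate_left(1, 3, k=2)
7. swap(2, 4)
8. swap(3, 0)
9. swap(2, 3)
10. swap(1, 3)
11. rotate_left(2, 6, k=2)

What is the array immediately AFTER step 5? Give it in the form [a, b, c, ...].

Answer: [G, F, A, D, B, C, E]

Derivation:
After 1 (reverse(4, 5)): [F, D, E, C, B, G, A]
After 2 (reverse(1, 6)): [F, A, G, B, C, E, D]
After 3 (reverse(5, 6)): [F, A, G, B, C, D, E]
After 4 (rotate_left(0, 5, k=5)): [D, F, A, G, B, C, E]
After 5 (swap(3, 0)): [G, F, A, D, B, C, E]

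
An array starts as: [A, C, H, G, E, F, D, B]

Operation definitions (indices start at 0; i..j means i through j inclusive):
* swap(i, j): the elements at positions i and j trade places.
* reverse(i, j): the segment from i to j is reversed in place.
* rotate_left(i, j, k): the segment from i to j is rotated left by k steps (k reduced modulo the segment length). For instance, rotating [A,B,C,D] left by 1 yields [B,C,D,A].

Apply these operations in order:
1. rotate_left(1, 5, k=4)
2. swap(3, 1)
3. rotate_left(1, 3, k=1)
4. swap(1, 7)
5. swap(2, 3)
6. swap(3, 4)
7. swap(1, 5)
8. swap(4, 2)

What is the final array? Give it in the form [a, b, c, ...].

After 1 (rotate_left(1, 5, k=4)): [A, F, C, H, G, E, D, B]
After 2 (swap(3, 1)): [A, H, C, F, G, E, D, B]
After 3 (rotate_left(1, 3, k=1)): [A, C, F, H, G, E, D, B]
After 4 (swap(1, 7)): [A, B, F, H, G, E, D, C]
After 5 (swap(2, 3)): [A, B, H, F, G, E, D, C]
After 6 (swap(3, 4)): [A, B, H, G, F, E, D, C]
After 7 (swap(1, 5)): [A, E, H, G, F, B, D, C]
After 8 (swap(4, 2)): [A, E, F, G, H, B, D, C]

Answer: [A, E, F, G, H, B, D, C]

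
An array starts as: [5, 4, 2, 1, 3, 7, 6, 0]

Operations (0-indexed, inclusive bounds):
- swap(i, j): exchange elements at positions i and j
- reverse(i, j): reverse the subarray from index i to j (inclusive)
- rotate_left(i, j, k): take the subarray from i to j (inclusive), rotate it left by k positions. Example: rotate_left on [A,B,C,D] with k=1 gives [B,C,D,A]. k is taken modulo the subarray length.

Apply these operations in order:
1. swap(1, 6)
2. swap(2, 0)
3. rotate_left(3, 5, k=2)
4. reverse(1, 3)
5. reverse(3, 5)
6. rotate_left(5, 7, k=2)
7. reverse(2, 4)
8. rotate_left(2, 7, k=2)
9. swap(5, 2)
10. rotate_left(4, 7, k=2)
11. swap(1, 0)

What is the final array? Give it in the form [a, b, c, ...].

Answer: [7, 2, 4, 0, 1, 3, 6, 5]

Derivation:
After 1 (swap(1, 6)): [5, 6, 2, 1, 3, 7, 4, 0]
After 2 (swap(2, 0)): [2, 6, 5, 1, 3, 7, 4, 0]
After 3 (rotate_left(3, 5, k=2)): [2, 6, 5, 7, 1, 3, 4, 0]
After 4 (reverse(1, 3)): [2, 7, 5, 6, 1, 3, 4, 0]
After 5 (reverse(3, 5)): [2, 7, 5, 3, 1, 6, 4, 0]
After 6 (rotate_left(5, 7, k=2)): [2, 7, 5, 3, 1, 0, 6, 4]
After 7 (reverse(2, 4)): [2, 7, 1, 3, 5, 0, 6, 4]
After 8 (rotate_left(2, 7, k=2)): [2, 7, 5, 0, 6, 4, 1, 3]
After 9 (swap(5, 2)): [2, 7, 4, 0, 6, 5, 1, 3]
After 10 (rotate_left(4, 7, k=2)): [2, 7, 4, 0, 1, 3, 6, 5]
After 11 (swap(1, 0)): [7, 2, 4, 0, 1, 3, 6, 5]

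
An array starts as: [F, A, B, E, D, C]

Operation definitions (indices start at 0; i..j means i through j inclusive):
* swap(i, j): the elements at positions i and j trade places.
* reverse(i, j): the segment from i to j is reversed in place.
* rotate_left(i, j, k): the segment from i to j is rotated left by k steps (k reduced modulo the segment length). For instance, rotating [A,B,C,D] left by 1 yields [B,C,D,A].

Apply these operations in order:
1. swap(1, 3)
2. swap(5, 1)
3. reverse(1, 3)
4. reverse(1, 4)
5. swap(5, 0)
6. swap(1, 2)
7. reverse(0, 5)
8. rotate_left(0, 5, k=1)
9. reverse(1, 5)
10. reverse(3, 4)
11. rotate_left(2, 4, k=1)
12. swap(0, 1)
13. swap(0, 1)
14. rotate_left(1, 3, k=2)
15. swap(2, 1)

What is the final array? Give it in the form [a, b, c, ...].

After 1 (swap(1, 3)): [F, E, B, A, D, C]
After 2 (swap(5, 1)): [F, C, B, A, D, E]
After 3 (reverse(1, 3)): [F, A, B, C, D, E]
After 4 (reverse(1, 4)): [F, D, C, B, A, E]
After 5 (swap(5, 0)): [E, D, C, B, A, F]
After 6 (swap(1, 2)): [E, C, D, B, A, F]
After 7 (reverse(0, 5)): [F, A, B, D, C, E]
After 8 (rotate_left(0, 5, k=1)): [A, B, D, C, E, F]
After 9 (reverse(1, 5)): [A, F, E, C, D, B]
After 10 (reverse(3, 4)): [A, F, E, D, C, B]
After 11 (rotate_left(2, 4, k=1)): [A, F, D, C, E, B]
After 12 (swap(0, 1)): [F, A, D, C, E, B]
After 13 (swap(0, 1)): [A, F, D, C, E, B]
After 14 (rotate_left(1, 3, k=2)): [A, C, F, D, E, B]
After 15 (swap(2, 1)): [A, F, C, D, E, B]

Answer: [A, F, C, D, E, B]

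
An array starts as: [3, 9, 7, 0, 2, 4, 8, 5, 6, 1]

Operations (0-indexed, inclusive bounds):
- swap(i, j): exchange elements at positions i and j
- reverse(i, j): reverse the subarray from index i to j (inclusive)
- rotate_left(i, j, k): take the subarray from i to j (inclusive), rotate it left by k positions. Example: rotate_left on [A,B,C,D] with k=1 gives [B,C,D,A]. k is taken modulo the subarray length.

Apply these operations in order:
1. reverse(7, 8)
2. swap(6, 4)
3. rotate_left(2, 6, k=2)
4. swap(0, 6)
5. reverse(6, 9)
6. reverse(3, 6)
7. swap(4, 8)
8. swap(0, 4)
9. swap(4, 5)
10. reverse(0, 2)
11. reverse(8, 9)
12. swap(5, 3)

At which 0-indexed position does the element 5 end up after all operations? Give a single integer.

After 1 (reverse(7, 8)): [3, 9, 7, 0, 2, 4, 8, 6, 5, 1]
After 2 (swap(6, 4)): [3, 9, 7, 0, 8, 4, 2, 6, 5, 1]
After 3 (rotate_left(2, 6, k=2)): [3, 9, 8, 4, 2, 7, 0, 6, 5, 1]
After 4 (swap(0, 6)): [0, 9, 8, 4, 2, 7, 3, 6, 5, 1]
After 5 (reverse(6, 9)): [0, 9, 8, 4, 2, 7, 1, 5, 6, 3]
After 6 (reverse(3, 6)): [0, 9, 8, 1, 7, 2, 4, 5, 6, 3]
After 7 (swap(4, 8)): [0, 9, 8, 1, 6, 2, 4, 5, 7, 3]
After 8 (swap(0, 4)): [6, 9, 8, 1, 0, 2, 4, 5, 7, 3]
After 9 (swap(4, 5)): [6, 9, 8, 1, 2, 0, 4, 5, 7, 3]
After 10 (reverse(0, 2)): [8, 9, 6, 1, 2, 0, 4, 5, 7, 3]
After 11 (reverse(8, 9)): [8, 9, 6, 1, 2, 0, 4, 5, 3, 7]
After 12 (swap(5, 3)): [8, 9, 6, 0, 2, 1, 4, 5, 3, 7]

Answer: 7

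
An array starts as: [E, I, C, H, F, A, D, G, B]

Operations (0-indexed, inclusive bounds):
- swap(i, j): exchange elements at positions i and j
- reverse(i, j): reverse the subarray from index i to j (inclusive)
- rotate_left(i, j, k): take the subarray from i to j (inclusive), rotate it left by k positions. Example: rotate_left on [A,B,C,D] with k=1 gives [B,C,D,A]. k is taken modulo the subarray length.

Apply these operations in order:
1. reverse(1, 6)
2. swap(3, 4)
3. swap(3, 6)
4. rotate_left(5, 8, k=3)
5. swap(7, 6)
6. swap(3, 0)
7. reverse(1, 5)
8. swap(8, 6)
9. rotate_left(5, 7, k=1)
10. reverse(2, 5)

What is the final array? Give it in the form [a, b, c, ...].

Answer: [I, B, G, A, E, F, C, D, H]

Derivation:
After 1 (reverse(1, 6)): [E, D, A, F, H, C, I, G, B]
After 2 (swap(3, 4)): [E, D, A, H, F, C, I, G, B]
After 3 (swap(3, 6)): [E, D, A, I, F, C, H, G, B]
After 4 (rotate_left(5, 8, k=3)): [E, D, A, I, F, B, C, H, G]
After 5 (swap(7, 6)): [E, D, A, I, F, B, H, C, G]
After 6 (swap(3, 0)): [I, D, A, E, F, B, H, C, G]
After 7 (reverse(1, 5)): [I, B, F, E, A, D, H, C, G]
After 8 (swap(8, 6)): [I, B, F, E, A, D, G, C, H]
After 9 (rotate_left(5, 7, k=1)): [I, B, F, E, A, G, C, D, H]
After 10 (reverse(2, 5)): [I, B, G, A, E, F, C, D, H]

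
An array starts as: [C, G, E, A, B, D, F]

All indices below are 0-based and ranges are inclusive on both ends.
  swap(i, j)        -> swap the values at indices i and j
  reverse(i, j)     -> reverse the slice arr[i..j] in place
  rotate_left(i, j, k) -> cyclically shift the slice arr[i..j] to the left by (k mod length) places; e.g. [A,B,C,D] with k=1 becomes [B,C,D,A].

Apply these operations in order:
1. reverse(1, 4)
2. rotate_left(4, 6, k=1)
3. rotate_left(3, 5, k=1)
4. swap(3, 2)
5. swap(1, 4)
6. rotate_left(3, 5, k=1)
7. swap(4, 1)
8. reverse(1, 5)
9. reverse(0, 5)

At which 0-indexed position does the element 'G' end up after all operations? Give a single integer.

Answer: 6

Derivation:
After 1 (reverse(1, 4)): [C, B, A, E, G, D, F]
After 2 (rotate_left(4, 6, k=1)): [C, B, A, E, D, F, G]
After 3 (rotate_left(3, 5, k=1)): [C, B, A, D, F, E, G]
After 4 (swap(3, 2)): [C, B, D, A, F, E, G]
After 5 (swap(1, 4)): [C, F, D, A, B, E, G]
After 6 (rotate_left(3, 5, k=1)): [C, F, D, B, E, A, G]
After 7 (swap(4, 1)): [C, E, D, B, F, A, G]
After 8 (reverse(1, 5)): [C, A, F, B, D, E, G]
After 9 (reverse(0, 5)): [E, D, B, F, A, C, G]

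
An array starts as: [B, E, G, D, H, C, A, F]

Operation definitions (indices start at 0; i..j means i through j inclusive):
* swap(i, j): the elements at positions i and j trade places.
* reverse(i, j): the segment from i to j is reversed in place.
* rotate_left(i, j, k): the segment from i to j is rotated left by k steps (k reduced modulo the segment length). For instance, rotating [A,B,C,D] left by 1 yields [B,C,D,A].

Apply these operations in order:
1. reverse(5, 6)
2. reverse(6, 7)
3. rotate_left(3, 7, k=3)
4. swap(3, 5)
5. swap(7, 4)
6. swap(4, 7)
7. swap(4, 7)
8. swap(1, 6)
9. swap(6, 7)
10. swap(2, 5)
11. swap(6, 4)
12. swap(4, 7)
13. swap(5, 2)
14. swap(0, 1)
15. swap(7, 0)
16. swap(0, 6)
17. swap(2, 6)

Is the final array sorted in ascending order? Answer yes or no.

After 1 (reverse(5, 6)): [B, E, G, D, H, A, C, F]
After 2 (reverse(6, 7)): [B, E, G, D, H, A, F, C]
After 3 (rotate_left(3, 7, k=3)): [B, E, G, F, C, D, H, A]
After 4 (swap(3, 5)): [B, E, G, D, C, F, H, A]
After 5 (swap(7, 4)): [B, E, G, D, A, F, H, C]
After 6 (swap(4, 7)): [B, E, G, D, C, F, H, A]
After 7 (swap(4, 7)): [B, E, G, D, A, F, H, C]
After 8 (swap(1, 6)): [B, H, G, D, A, F, E, C]
After 9 (swap(6, 7)): [B, H, G, D, A, F, C, E]
After 10 (swap(2, 5)): [B, H, F, D, A, G, C, E]
After 11 (swap(6, 4)): [B, H, F, D, C, G, A, E]
After 12 (swap(4, 7)): [B, H, F, D, E, G, A, C]
After 13 (swap(5, 2)): [B, H, G, D, E, F, A, C]
After 14 (swap(0, 1)): [H, B, G, D, E, F, A, C]
After 15 (swap(7, 0)): [C, B, G, D, E, F, A, H]
After 16 (swap(0, 6)): [A, B, G, D, E, F, C, H]
After 17 (swap(2, 6)): [A, B, C, D, E, F, G, H]

Answer: yes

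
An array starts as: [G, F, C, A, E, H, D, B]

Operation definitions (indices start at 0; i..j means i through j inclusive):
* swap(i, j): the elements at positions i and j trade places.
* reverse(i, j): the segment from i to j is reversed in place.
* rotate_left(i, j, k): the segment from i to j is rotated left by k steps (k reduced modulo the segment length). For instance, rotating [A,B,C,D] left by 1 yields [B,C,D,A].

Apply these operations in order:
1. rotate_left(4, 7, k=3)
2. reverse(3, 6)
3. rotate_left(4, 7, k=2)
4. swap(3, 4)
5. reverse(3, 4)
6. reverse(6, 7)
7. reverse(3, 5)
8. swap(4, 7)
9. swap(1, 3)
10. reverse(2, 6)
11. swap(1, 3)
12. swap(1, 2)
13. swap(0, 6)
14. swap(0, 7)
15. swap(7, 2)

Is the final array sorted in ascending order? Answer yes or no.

Answer: yes

Derivation:
After 1 (rotate_left(4, 7, k=3)): [G, F, C, A, B, E, H, D]
After 2 (reverse(3, 6)): [G, F, C, H, E, B, A, D]
After 3 (rotate_left(4, 7, k=2)): [G, F, C, H, A, D, E, B]
After 4 (swap(3, 4)): [G, F, C, A, H, D, E, B]
After 5 (reverse(3, 4)): [G, F, C, H, A, D, E, B]
After 6 (reverse(6, 7)): [G, F, C, H, A, D, B, E]
After 7 (reverse(3, 5)): [G, F, C, D, A, H, B, E]
After 8 (swap(4, 7)): [G, F, C, D, E, H, B, A]
After 9 (swap(1, 3)): [G, D, C, F, E, H, B, A]
After 10 (reverse(2, 6)): [G, D, B, H, E, F, C, A]
After 11 (swap(1, 3)): [G, H, B, D, E, F, C, A]
After 12 (swap(1, 2)): [G, B, H, D, E, F, C, A]
After 13 (swap(0, 6)): [C, B, H, D, E, F, G, A]
After 14 (swap(0, 7)): [A, B, H, D, E, F, G, C]
After 15 (swap(7, 2)): [A, B, C, D, E, F, G, H]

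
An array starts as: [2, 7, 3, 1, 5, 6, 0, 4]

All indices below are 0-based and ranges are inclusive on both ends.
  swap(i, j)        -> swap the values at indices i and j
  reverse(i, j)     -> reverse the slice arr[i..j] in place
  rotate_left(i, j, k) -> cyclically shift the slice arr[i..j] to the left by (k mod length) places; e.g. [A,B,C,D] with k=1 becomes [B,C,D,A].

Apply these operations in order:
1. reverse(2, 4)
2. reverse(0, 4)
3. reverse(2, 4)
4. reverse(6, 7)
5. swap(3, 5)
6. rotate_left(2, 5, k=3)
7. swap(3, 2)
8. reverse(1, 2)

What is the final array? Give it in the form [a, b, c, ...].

Answer: [3, 2, 1, 7, 6, 5, 4, 0]

Derivation:
After 1 (reverse(2, 4)): [2, 7, 5, 1, 3, 6, 0, 4]
After 2 (reverse(0, 4)): [3, 1, 5, 7, 2, 6, 0, 4]
After 3 (reverse(2, 4)): [3, 1, 2, 7, 5, 6, 0, 4]
After 4 (reverse(6, 7)): [3, 1, 2, 7, 5, 6, 4, 0]
After 5 (swap(3, 5)): [3, 1, 2, 6, 5, 7, 4, 0]
After 6 (rotate_left(2, 5, k=3)): [3, 1, 7, 2, 6, 5, 4, 0]
After 7 (swap(3, 2)): [3, 1, 2, 7, 6, 5, 4, 0]
After 8 (reverse(1, 2)): [3, 2, 1, 7, 6, 5, 4, 0]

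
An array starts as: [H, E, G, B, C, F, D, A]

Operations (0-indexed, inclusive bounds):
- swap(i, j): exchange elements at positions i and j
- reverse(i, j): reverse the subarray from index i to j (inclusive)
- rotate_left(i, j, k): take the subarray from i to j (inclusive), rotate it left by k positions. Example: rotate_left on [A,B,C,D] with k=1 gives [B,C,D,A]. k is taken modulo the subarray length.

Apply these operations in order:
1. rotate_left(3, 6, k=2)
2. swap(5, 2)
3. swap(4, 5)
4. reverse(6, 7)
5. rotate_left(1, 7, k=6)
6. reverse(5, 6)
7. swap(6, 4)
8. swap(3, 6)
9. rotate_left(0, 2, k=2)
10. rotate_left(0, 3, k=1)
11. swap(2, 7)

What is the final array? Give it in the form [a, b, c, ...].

Answer: [H, C, A, E, G, D, B, F]

Derivation:
After 1 (rotate_left(3, 6, k=2)): [H, E, G, F, D, B, C, A]
After 2 (swap(5, 2)): [H, E, B, F, D, G, C, A]
After 3 (swap(4, 5)): [H, E, B, F, G, D, C, A]
After 4 (reverse(6, 7)): [H, E, B, F, G, D, A, C]
After 5 (rotate_left(1, 7, k=6)): [H, C, E, B, F, G, D, A]
After 6 (reverse(5, 6)): [H, C, E, B, F, D, G, A]
After 7 (swap(6, 4)): [H, C, E, B, G, D, F, A]
After 8 (swap(3, 6)): [H, C, E, F, G, D, B, A]
After 9 (rotate_left(0, 2, k=2)): [E, H, C, F, G, D, B, A]
After 10 (rotate_left(0, 3, k=1)): [H, C, F, E, G, D, B, A]
After 11 (swap(2, 7)): [H, C, A, E, G, D, B, F]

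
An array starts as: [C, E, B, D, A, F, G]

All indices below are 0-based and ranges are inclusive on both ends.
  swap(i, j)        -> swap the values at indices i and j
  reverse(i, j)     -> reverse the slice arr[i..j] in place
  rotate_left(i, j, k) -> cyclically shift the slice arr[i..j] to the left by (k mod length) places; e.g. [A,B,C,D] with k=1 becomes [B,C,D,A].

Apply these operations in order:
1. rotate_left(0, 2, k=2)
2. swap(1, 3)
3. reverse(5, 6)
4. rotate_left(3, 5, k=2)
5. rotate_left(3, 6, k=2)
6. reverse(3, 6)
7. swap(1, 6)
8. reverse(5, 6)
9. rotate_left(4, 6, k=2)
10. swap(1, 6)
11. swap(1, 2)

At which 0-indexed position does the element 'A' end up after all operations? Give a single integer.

After 1 (rotate_left(0, 2, k=2)): [B, C, E, D, A, F, G]
After 2 (swap(1, 3)): [B, D, E, C, A, F, G]
After 3 (reverse(5, 6)): [B, D, E, C, A, G, F]
After 4 (rotate_left(3, 5, k=2)): [B, D, E, G, C, A, F]
After 5 (rotate_left(3, 6, k=2)): [B, D, E, A, F, G, C]
After 6 (reverse(3, 6)): [B, D, E, C, G, F, A]
After 7 (swap(1, 6)): [B, A, E, C, G, F, D]
After 8 (reverse(5, 6)): [B, A, E, C, G, D, F]
After 9 (rotate_left(4, 6, k=2)): [B, A, E, C, F, G, D]
After 10 (swap(1, 6)): [B, D, E, C, F, G, A]
After 11 (swap(1, 2)): [B, E, D, C, F, G, A]

Answer: 6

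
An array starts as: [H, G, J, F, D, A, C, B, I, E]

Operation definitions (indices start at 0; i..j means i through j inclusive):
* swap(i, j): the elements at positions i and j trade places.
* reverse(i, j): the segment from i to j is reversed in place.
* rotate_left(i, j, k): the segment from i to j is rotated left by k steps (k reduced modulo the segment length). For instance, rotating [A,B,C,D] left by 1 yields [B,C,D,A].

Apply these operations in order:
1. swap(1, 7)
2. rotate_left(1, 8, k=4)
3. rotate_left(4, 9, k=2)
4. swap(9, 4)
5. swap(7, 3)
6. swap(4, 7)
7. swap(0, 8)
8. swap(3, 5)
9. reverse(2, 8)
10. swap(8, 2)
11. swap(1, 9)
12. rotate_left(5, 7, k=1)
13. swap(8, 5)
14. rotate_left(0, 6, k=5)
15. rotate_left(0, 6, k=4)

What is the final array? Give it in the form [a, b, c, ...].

After 1 (swap(1, 7)): [H, B, J, F, D, A, C, G, I, E]
After 2 (rotate_left(1, 8, k=4)): [H, A, C, G, I, B, J, F, D, E]
After 3 (rotate_left(4, 9, k=2)): [H, A, C, G, J, F, D, E, I, B]
After 4 (swap(9, 4)): [H, A, C, G, B, F, D, E, I, J]
After 5 (swap(7, 3)): [H, A, C, E, B, F, D, G, I, J]
After 6 (swap(4, 7)): [H, A, C, E, G, F, D, B, I, J]
After 7 (swap(0, 8)): [I, A, C, E, G, F, D, B, H, J]
After 8 (swap(3, 5)): [I, A, C, F, G, E, D, B, H, J]
After 9 (reverse(2, 8)): [I, A, H, B, D, E, G, F, C, J]
After 10 (swap(8, 2)): [I, A, C, B, D, E, G, F, H, J]
After 11 (swap(1, 9)): [I, J, C, B, D, E, G, F, H, A]
After 12 (rotate_left(5, 7, k=1)): [I, J, C, B, D, G, F, E, H, A]
After 13 (swap(8, 5)): [I, J, C, B, D, H, F, E, G, A]
After 14 (rotate_left(0, 6, k=5)): [H, F, I, J, C, B, D, E, G, A]
After 15 (rotate_left(0, 6, k=4)): [C, B, D, H, F, I, J, E, G, A]

Answer: [C, B, D, H, F, I, J, E, G, A]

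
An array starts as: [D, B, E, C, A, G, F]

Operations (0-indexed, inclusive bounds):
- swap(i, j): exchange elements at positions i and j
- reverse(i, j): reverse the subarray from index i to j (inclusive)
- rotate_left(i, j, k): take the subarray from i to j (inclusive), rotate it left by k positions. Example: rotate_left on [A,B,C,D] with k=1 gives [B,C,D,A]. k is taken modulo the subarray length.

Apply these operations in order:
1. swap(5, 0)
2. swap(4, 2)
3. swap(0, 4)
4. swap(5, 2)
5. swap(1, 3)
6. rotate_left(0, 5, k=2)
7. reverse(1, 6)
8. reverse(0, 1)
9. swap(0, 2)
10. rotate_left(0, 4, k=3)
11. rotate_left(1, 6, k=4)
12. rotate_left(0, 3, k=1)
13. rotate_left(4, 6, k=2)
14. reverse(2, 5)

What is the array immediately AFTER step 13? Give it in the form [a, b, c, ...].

Answer: [G, B, A, E, F, C, D]

Derivation:
After 1 (swap(5, 0)): [G, B, E, C, A, D, F]
After 2 (swap(4, 2)): [G, B, A, C, E, D, F]
After 3 (swap(0, 4)): [E, B, A, C, G, D, F]
After 4 (swap(5, 2)): [E, B, D, C, G, A, F]
After 5 (swap(1, 3)): [E, C, D, B, G, A, F]
After 6 (rotate_left(0, 5, k=2)): [D, B, G, A, E, C, F]
After 7 (reverse(1, 6)): [D, F, C, E, A, G, B]
After 8 (reverse(0, 1)): [F, D, C, E, A, G, B]
After 9 (swap(0, 2)): [C, D, F, E, A, G, B]
After 10 (rotate_left(0, 4, k=3)): [E, A, C, D, F, G, B]
After 11 (rotate_left(1, 6, k=4)): [E, G, B, A, C, D, F]
After 12 (rotate_left(0, 3, k=1)): [G, B, A, E, C, D, F]
After 13 (rotate_left(4, 6, k=2)): [G, B, A, E, F, C, D]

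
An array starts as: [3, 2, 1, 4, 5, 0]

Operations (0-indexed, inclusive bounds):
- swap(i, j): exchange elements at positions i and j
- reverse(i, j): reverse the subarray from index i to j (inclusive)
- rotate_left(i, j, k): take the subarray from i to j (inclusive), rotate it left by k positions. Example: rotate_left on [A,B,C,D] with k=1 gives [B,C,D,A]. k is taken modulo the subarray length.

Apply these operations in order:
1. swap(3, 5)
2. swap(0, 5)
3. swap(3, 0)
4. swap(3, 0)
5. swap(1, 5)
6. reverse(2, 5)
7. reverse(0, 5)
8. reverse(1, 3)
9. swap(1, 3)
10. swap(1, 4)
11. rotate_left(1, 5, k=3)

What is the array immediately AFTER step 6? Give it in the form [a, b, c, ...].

Answer: [4, 3, 2, 5, 0, 1]

Derivation:
After 1 (swap(3, 5)): [3, 2, 1, 0, 5, 4]
After 2 (swap(0, 5)): [4, 2, 1, 0, 5, 3]
After 3 (swap(3, 0)): [0, 2, 1, 4, 5, 3]
After 4 (swap(3, 0)): [4, 2, 1, 0, 5, 3]
After 5 (swap(1, 5)): [4, 3, 1, 0, 5, 2]
After 6 (reverse(2, 5)): [4, 3, 2, 5, 0, 1]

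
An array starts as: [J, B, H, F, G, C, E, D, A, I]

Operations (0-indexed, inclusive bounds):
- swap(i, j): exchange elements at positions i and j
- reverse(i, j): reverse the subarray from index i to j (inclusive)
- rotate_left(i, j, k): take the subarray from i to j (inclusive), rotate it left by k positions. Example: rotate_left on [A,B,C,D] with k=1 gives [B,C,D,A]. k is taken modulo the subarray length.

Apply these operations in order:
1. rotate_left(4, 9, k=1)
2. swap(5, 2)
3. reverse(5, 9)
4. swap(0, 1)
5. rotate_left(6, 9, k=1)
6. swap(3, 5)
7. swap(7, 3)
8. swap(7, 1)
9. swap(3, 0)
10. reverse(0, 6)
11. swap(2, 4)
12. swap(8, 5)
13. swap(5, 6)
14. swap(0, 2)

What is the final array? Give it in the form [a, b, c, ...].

After 1 (rotate_left(4, 9, k=1)): [J, B, H, F, C, E, D, A, I, G]
After 2 (swap(5, 2)): [J, B, E, F, C, H, D, A, I, G]
After 3 (reverse(5, 9)): [J, B, E, F, C, G, I, A, D, H]
After 4 (swap(0, 1)): [B, J, E, F, C, G, I, A, D, H]
After 5 (rotate_left(6, 9, k=1)): [B, J, E, F, C, G, A, D, H, I]
After 6 (swap(3, 5)): [B, J, E, G, C, F, A, D, H, I]
After 7 (swap(7, 3)): [B, J, E, D, C, F, A, G, H, I]
After 8 (swap(7, 1)): [B, G, E, D, C, F, A, J, H, I]
After 9 (swap(3, 0)): [D, G, E, B, C, F, A, J, H, I]
After 10 (reverse(0, 6)): [A, F, C, B, E, G, D, J, H, I]
After 11 (swap(2, 4)): [A, F, E, B, C, G, D, J, H, I]
After 12 (swap(8, 5)): [A, F, E, B, C, H, D, J, G, I]
After 13 (swap(5, 6)): [A, F, E, B, C, D, H, J, G, I]
After 14 (swap(0, 2)): [E, F, A, B, C, D, H, J, G, I]

Answer: [E, F, A, B, C, D, H, J, G, I]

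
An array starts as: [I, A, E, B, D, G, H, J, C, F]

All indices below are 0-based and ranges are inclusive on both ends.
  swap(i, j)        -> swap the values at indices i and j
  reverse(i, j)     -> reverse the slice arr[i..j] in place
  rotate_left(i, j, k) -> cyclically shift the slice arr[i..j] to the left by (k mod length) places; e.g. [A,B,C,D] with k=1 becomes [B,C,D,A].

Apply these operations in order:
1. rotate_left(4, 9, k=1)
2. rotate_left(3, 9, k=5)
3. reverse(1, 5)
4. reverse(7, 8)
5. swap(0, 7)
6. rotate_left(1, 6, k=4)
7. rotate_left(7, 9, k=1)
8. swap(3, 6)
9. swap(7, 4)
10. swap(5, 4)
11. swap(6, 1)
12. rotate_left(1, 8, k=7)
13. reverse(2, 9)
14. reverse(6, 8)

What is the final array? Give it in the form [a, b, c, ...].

Answer: [J, C, I, D, A, H, G, E, F, B]

Derivation:
After 1 (rotate_left(4, 9, k=1)): [I, A, E, B, G, H, J, C, F, D]
After 2 (rotate_left(3, 9, k=5)): [I, A, E, F, D, B, G, H, J, C]
After 3 (reverse(1, 5)): [I, B, D, F, E, A, G, H, J, C]
After 4 (reverse(7, 8)): [I, B, D, F, E, A, G, J, H, C]
After 5 (swap(0, 7)): [J, B, D, F, E, A, G, I, H, C]
After 6 (rotate_left(1, 6, k=4)): [J, A, G, B, D, F, E, I, H, C]
After 7 (rotate_left(7, 9, k=1)): [J, A, G, B, D, F, E, H, C, I]
After 8 (swap(3, 6)): [J, A, G, E, D, F, B, H, C, I]
After 9 (swap(7, 4)): [J, A, G, E, H, F, B, D, C, I]
After 10 (swap(5, 4)): [J, A, G, E, F, H, B, D, C, I]
After 11 (swap(6, 1)): [J, B, G, E, F, H, A, D, C, I]
After 12 (rotate_left(1, 8, k=7)): [J, C, B, G, E, F, H, A, D, I]
After 13 (reverse(2, 9)): [J, C, I, D, A, H, F, E, G, B]
After 14 (reverse(6, 8)): [J, C, I, D, A, H, G, E, F, B]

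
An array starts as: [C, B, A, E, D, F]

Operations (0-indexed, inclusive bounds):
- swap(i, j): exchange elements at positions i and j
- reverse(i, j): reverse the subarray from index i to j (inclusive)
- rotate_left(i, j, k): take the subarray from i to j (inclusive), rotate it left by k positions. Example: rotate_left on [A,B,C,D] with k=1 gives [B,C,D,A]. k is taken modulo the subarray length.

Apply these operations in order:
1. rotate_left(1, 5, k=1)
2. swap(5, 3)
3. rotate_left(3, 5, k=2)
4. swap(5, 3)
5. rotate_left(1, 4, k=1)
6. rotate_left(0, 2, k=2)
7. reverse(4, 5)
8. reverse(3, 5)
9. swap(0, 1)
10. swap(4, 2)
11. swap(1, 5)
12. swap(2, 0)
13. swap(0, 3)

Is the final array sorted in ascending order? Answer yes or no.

After 1 (rotate_left(1, 5, k=1)): [C, A, E, D, F, B]
After 2 (swap(5, 3)): [C, A, E, B, F, D]
After 3 (rotate_left(3, 5, k=2)): [C, A, E, D, B, F]
After 4 (swap(5, 3)): [C, A, E, F, B, D]
After 5 (rotate_left(1, 4, k=1)): [C, E, F, B, A, D]
After 6 (rotate_left(0, 2, k=2)): [F, C, E, B, A, D]
After 7 (reverse(4, 5)): [F, C, E, B, D, A]
After 8 (reverse(3, 5)): [F, C, E, A, D, B]
After 9 (swap(0, 1)): [C, F, E, A, D, B]
After 10 (swap(4, 2)): [C, F, D, A, E, B]
After 11 (swap(1, 5)): [C, B, D, A, E, F]
After 12 (swap(2, 0)): [D, B, C, A, E, F]
After 13 (swap(0, 3)): [A, B, C, D, E, F]

Answer: yes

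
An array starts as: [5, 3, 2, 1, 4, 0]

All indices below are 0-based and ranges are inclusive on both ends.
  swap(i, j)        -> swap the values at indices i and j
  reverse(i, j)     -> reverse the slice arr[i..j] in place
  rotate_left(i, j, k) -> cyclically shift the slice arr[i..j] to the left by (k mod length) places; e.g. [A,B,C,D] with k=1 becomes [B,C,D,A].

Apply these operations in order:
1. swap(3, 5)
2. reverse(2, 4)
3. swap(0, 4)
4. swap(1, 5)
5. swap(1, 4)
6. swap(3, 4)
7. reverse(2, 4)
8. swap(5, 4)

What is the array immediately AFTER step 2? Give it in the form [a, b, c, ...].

After 1 (swap(3, 5)): [5, 3, 2, 0, 4, 1]
After 2 (reverse(2, 4)): [5, 3, 4, 0, 2, 1]

Answer: [5, 3, 4, 0, 2, 1]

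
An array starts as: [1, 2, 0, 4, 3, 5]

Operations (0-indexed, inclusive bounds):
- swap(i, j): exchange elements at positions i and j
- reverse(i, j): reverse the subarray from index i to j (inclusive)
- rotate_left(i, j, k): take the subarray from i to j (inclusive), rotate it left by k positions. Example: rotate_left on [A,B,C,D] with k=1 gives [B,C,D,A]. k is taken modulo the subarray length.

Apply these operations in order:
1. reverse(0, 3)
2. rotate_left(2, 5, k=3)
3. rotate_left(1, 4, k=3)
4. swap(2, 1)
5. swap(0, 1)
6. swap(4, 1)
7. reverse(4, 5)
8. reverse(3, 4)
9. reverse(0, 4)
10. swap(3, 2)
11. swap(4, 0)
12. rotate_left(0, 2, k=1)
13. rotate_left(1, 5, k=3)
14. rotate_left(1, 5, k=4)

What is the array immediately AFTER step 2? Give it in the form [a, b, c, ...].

After 1 (reverse(0, 3)): [4, 0, 2, 1, 3, 5]
After 2 (rotate_left(2, 5, k=3)): [4, 0, 5, 2, 1, 3]

Answer: [4, 0, 5, 2, 1, 3]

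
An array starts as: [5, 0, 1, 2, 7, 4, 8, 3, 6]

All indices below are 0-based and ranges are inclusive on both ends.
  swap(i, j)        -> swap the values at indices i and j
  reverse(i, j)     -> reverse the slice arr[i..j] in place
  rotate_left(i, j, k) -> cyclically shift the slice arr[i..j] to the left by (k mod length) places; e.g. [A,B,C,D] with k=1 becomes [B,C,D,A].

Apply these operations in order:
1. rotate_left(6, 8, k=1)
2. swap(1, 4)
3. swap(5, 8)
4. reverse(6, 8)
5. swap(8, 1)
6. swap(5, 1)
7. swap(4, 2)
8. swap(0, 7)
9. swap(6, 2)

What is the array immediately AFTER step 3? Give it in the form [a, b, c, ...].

After 1 (rotate_left(6, 8, k=1)): [5, 0, 1, 2, 7, 4, 3, 6, 8]
After 2 (swap(1, 4)): [5, 7, 1, 2, 0, 4, 3, 6, 8]
After 3 (swap(5, 8)): [5, 7, 1, 2, 0, 8, 3, 6, 4]

Answer: [5, 7, 1, 2, 0, 8, 3, 6, 4]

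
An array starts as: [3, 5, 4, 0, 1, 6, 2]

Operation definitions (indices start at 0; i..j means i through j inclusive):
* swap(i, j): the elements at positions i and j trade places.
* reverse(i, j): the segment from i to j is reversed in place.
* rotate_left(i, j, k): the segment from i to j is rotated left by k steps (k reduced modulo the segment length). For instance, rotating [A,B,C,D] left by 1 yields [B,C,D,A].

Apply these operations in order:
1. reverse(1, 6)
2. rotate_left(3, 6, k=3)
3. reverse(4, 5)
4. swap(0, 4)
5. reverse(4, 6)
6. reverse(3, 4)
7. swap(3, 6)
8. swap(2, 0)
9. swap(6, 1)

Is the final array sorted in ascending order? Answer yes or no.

Answer: no

Derivation:
After 1 (reverse(1, 6)): [3, 2, 6, 1, 0, 4, 5]
After 2 (rotate_left(3, 6, k=3)): [3, 2, 6, 5, 1, 0, 4]
After 3 (reverse(4, 5)): [3, 2, 6, 5, 0, 1, 4]
After 4 (swap(0, 4)): [0, 2, 6, 5, 3, 1, 4]
After 5 (reverse(4, 6)): [0, 2, 6, 5, 4, 1, 3]
After 6 (reverse(3, 4)): [0, 2, 6, 4, 5, 1, 3]
After 7 (swap(3, 6)): [0, 2, 6, 3, 5, 1, 4]
After 8 (swap(2, 0)): [6, 2, 0, 3, 5, 1, 4]
After 9 (swap(6, 1)): [6, 4, 0, 3, 5, 1, 2]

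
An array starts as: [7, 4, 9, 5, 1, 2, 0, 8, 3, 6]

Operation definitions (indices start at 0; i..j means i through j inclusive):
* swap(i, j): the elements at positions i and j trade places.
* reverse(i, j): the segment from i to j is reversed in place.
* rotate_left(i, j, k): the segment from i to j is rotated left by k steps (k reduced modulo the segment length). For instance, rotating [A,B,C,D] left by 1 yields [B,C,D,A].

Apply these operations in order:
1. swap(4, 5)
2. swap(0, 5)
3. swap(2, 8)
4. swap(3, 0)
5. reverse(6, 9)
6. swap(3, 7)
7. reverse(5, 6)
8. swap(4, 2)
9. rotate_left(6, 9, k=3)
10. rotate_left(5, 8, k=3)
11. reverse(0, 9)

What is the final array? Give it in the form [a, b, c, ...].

Answer: [8, 7, 0, 6, 1, 3, 9, 2, 4, 5]

Derivation:
After 1 (swap(4, 5)): [7, 4, 9, 5, 2, 1, 0, 8, 3, 6]
After 2 (swap(0, 5)): [1, 4, 9, 5, 2, 7, 0, 8, 3, 6]
After 3 (swap(2, 8)): [1, 4, 3, 5, 2, 7, 0, 8, 9, 6]
After 4 (swap(3, 0)): [5, 4, 3, 1, 2, 7, 0, 8, 9, 6]
After 5 (reverse(6, 9)): [5, 4, 3, 1, 2, 7, 6, 9, 8, 0]
After 6 (swap(3, 7)): [5, 4, 3, 9, 2, 7, 6, 1, 8, 0]
After 7 (reverse(5, 6)): [5, 4, 3, 9, 2, 6, 7, 1, 8, 0]
After 8 (swap(4, 2)): [5, 4, 2, 9, 3, 6, 7, 1, 8, 0]
After 9 (rotate_left(6, 9, k=3)): [5, 4, 2, 9, 3, 6, 0, 7, 1, 8]
After 10 (rotate_left(5, 8, k=3)): [5, 4, 2, 9, 3, 1, 6, 0, 7, 8]
After 11 (reverse(0, 9)): [8, 7, 0, 6, 1, 3, 9, 2, 4, 5]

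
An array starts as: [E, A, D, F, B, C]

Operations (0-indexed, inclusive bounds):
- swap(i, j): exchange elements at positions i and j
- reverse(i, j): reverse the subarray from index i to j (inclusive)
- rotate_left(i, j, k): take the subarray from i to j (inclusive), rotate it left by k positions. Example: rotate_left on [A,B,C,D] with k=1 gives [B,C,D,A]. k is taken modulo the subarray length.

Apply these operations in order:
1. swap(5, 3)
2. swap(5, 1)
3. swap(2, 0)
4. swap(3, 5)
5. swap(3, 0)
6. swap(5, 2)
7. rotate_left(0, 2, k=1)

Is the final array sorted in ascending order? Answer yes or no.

Answer: no

Derivation:
After 1 (swap(5, 3)): [E, A, D, C, B, F]
After 2 (swap(5, 1)): [E, F, D, C, B, A]
After 3 (swap(2, 0)): [D, F, E, C, B, A]
After 4 (swap(3, 5)): [D, F, E, A, B, C]
After 5 (swap(3, 0)): [A, F, E, D, B, C]
After 6 (swap(5, 2)): [A, F, C, D, B, E]
After 7 (rotate_left(0, 2, k=1)): [F, C, A, D, B, E]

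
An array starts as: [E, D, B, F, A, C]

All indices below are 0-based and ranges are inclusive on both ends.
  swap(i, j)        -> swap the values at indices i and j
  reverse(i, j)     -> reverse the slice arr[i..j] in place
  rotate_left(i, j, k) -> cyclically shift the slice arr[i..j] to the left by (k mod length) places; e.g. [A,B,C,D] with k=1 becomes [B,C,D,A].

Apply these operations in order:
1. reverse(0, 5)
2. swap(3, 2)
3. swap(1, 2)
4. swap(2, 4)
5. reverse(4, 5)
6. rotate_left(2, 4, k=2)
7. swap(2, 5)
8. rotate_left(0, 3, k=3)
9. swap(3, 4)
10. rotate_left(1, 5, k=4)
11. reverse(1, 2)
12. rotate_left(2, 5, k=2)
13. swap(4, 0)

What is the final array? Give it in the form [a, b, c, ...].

Answer: [E, C, F, A, D, B]

Derivation:
After 1 (reverse(0, 5)): [C, A, F, B, D, E]
After 2 (swap(3, 2)): [C, A, B, F, D, E]
After 3 (swap(1, 2)): [C, B, A, F, D, E]
After 4 (swap(2, 4)): [C, B, D, F, A, E]
After 5 (reverse(4, 5)): [C, B, D, F, E, A]
After 6 (rotate_left(2, 4, k=2)): [C, B, E, D, F, A]
After 7 (swap(2, 5)): [C, B, A, D, F, E]
After 8 (rotate_left(0, 3, k=3)): [D, C, B, A, F, E]
After 9 (swap(3, 4)): [D, C, B, F, A, E]
After 10 (rotate_left(1, 5, k=4)): [D, E, C, B, F, A]
After 11 (reverse(1, 2)): [D, C, E, B, F, A]
After 12 (rotate_left(2, 5, k=2)): [D, C, F, A, E, B]
After 13 (swap(4, 0)): [E, C, F, A, D, B]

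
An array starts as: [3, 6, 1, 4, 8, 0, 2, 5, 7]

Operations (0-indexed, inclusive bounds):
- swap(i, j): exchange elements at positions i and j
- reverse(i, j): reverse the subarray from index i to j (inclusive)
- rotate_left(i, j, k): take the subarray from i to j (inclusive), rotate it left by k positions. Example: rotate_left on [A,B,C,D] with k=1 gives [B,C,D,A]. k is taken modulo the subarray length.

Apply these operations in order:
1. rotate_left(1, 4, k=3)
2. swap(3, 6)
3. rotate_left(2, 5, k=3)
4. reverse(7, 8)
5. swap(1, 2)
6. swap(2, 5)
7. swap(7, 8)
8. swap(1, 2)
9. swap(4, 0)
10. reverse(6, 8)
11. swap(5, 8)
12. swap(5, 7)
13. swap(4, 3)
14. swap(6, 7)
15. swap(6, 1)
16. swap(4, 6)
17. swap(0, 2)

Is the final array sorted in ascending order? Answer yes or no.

Answer: yes

Derivation:
After 1 (rotate_left(1, 4, k=3)): [3, 8, 6, 1, 4, 0, 2, 5, 7]
After 2 (swap(3, 6)): [3, 8, 6, 2, 4, 0, 1, 5, 7]
After 3 (rotate_left(2, 5, k=3)): [3, 8, 0, 6, 2, 4, 1, 5, 7]
After 4 (reverse(7, 8)): [3, 8, 0, 6, 2, 4, 1, 7, 5]
After 5 (swap(1, 2)): [3, 0, 8, 6, 2, 4, 1, 7, 5]
After 6 (swap(2, 5)): [3, 0, 4, 6, 2, 8, 1, 7, 5]
After 7 (swap(7, 8)): [3, 0, 4, 6, 2, 8, 1, 5, 7]
After 8 (swap(1, 2)): [3, 4, 0, 6, 2, 8, 1, 5, 7]
After 9 (swap(4, 0)): [2, 4, 0, 6, 3, 8, 1, 5, 7]
After 10 (reverse(6, 8)): [2, 4, 0, 6, 3, 8, 7, 5, 1]
After 11 (swap(5, 8)): [2, 4, 0, 6, 3, 1, 7, 5, 8]
After 12 (swap(5, 7)): [2, 4, 0, 6, 3, 5, 7, 1, 8]
After 13 (swap(4, 3)): [2, 4, 0, 3, 6, 5, 7, 1, 8]
After 14 (swap(6, 7)): [2, 4, 0, 3, 6, 5, 1, 7, 8]
After 15 (swap(6, 1)): [2, 1, 0, 3, 6, 5, 4, 7, 8]
After 16 (swap(4, 6)): [2, 1, 0, 3, 4, 5, 6, 7, 8]
After 17 (swap(0, 2)): [0, 1, 2, 3, 4, 5, 6, 7, 8]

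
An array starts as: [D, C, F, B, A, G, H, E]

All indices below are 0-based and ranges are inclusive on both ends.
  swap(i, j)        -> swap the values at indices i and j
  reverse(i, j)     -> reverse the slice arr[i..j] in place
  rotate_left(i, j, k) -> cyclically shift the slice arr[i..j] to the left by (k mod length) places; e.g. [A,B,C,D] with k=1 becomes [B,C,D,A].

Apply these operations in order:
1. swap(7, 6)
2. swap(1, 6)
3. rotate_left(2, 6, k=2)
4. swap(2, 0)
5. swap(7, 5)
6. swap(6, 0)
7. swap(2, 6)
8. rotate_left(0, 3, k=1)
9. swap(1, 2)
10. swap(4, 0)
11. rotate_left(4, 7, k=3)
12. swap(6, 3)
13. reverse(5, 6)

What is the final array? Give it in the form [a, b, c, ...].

Answer: [C, G, A, H, F, B, E, D]

Derivation:
After 1 (swap(7, 6)): [D, C, F, B, A, G, E, H]
After 2 (swap(1, 6)): [D, E, F, B, A, G, C, H]
After 3 (rotate_left(2, 6, k=2)): [D, E, A, G, C, F, B, H]
After 4 (swap(2, 0)): [A, E, D, G, C, F, B, H]
After 5 (swap(7, 5)): [A, E, D, G, C, H, B, F]
After 6 (swap(6, 0)): [B, E, D, G, C, H, A, F]
After 7 (swap(2, 6)): [B, E, A, G, C, H, D, F]
After 8 (rotate_left(0, 3, k=1)): [E, A, G, B, C, H, D, F]
After 9 (swap(1, 2)): [E, G, A, B, C, H, D, F]
After 10 (swap(4, 0)): [C, G, A, B, E, H, D, F]
After 11 (rotate_left(4, 7, k=3)): [C, G, A, B, F, E, H, D]
After 12 (swap(6, 3)): [C, G, A, H, F, E, B, D]
After 13 (reverse(5, 6)): [C, G, A, H, F, B, E, D]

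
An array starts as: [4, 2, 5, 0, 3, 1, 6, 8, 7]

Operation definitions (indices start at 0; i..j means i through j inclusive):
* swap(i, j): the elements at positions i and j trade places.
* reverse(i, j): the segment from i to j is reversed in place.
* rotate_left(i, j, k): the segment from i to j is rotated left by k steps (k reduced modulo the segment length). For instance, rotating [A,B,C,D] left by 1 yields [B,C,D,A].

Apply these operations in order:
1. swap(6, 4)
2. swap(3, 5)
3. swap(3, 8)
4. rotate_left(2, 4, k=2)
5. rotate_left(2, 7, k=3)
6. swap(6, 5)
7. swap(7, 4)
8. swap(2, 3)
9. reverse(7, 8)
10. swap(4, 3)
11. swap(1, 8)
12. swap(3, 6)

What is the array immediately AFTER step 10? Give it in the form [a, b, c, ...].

Answer: [4, 2, 3, 7, 0, 5, 6, 1, 8]

Derivation:
After 1 (swap(6, 4)): [4, 2, 5, 0, 6, 1, 3, 8, 7]
After 2 (swap(3, 5)): [4, 2, 5, 1, 6, 0, 3, 8, 7]
After 3 (swap(3, 8)): [4, 2, 5, 7, 6, 0, 3, 8, 1]
After 4 (rotate_left(2, 4, k=2)): [4, 2, 6, 5, 7, 0, 3, 8, 1]
After 5 (rotate_left(2, 7, k=3)): [4, 2, 0, 3, 8, 6, 5, 7, 1]
After 6 (swap(6, 5)): [4, 2, 0, 3, 8, 5, 6, 7, 1]
After 7 (swap(7, 4)): [4, 2, 0, 3, 7, 5, 6, 8, 1]
After 8 (swap(2, 3)): [4, 2, 3, 0, 7, 5, 6, 8, 1]
After 9 (reverse(7, 8)): [4, 2, 3, 0, 7, 5, 6, 1, 8]
After 10 (swap(4, 3)): [4, 2, 3, 7, 0, 5, 6, 1, 8]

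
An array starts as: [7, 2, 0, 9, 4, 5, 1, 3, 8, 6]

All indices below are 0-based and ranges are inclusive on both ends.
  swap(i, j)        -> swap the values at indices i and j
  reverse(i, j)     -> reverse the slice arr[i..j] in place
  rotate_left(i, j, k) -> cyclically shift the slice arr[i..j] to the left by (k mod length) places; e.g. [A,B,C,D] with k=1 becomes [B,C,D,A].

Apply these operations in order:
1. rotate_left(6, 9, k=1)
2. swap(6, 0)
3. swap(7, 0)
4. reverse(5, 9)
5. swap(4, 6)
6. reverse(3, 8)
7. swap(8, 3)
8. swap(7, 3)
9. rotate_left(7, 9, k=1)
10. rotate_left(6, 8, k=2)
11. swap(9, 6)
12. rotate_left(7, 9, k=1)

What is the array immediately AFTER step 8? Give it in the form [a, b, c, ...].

Answer: [8, 2, 0, 6, 3, 4, 1, 9, 7, 5]

Derivation:
After 1 (rotate_left(6, 9, k=1)): [7, 2, 0, 9, 4, 5, 3, 8, 6, 1]
After 2 (swap(6, 0)): [3, 2, 0, 9, 4, 5, 7, 8, 6, 1]
After 3 (swap(7, 0)): [8, 2, 0, 9, 4, 5, 7, 3, 6, 1]
After 4 (reverse(5, 9)): [8, 2, 0, 9, 4, 1, 6, 3, 7, 5]
After 5 (swap(4, 6)): [8, 2, 0, 9, 6, 1, 4, 3, 7, 5]
After 6 (reverse(3, 8)): [8, 2, 0, 7, 3, 4, 1, 6, 9, 5]
After 7 (swap(8, 3)): [8, 2, 0, 9, 3, 4, 1, 6, 7, 5]
After 8 (swap(7, 3)): [8, 2, 0, 6, 3, 4, 1, 9, 7, 5]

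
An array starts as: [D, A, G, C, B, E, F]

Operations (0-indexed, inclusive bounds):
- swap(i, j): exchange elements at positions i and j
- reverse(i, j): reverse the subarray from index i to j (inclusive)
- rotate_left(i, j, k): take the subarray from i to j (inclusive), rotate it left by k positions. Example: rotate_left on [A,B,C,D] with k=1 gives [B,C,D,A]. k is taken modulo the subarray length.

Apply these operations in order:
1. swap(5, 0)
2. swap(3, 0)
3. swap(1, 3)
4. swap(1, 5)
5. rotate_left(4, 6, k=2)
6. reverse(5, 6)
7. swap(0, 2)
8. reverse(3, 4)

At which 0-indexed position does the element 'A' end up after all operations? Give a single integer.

After 1 (swap(5, 0)): [E, A, G, C, B, D, F]
After 2 (swap(3, 0)): [C, A, G, E, B, D, F]
After 3 (swap(1, 3)): [C, E, G, A, B, D, F]
After 4 (swap(1, 5)): [C, D, G, A, B, E, F]
After 5 (rotate_left(4, 6, k=2)): [C, D, G, A, F, B, E]
After 6 (reverse(5, 6)): [C, D, G, A, F, E, B]
After 7 (swap(0, 2)): [G, D, C, A, F, E, B]
After 8 (reverse(3, 4)): [G, D, C, F, A, E, B]

Answer: 4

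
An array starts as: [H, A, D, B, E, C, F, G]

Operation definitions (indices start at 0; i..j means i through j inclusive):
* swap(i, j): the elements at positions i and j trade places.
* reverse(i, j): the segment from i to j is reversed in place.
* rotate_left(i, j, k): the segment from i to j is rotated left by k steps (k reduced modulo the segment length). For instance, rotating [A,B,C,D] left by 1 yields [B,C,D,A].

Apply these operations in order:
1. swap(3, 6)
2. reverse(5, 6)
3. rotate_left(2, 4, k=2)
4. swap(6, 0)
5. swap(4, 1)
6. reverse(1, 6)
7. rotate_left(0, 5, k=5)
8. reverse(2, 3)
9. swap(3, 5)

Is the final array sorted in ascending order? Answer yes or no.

Answer: no

Derivation:
After 1 (swap(3, 6)): [H, A, D, F, E, C, B, G]
After 2 (reverse(5, 6)): [H, A, D, F, E, B, C, G]
After 3 (rotate_left(2, 4, k=2)): [H, A, E, D, F, B, C, G]
After 4 (swap(6, 0)): [C, A, E, D, F, B, H, G]
After 5 (swap(4, 1)): [C, F, E, D, A, B, H, G]
After 6 (reverse(1, 6)): [C, H, B, A, D, E, F, G]
After 7 (rotate_left(0, 5, k=5)): [E, C, H, B, A, D, F, G]
After 8 (reverse(2, 3)): [E, C, B, H, A, D, F, G]
After 9 (swap(3, 5)): [E, C, B, D, A, H, F, G]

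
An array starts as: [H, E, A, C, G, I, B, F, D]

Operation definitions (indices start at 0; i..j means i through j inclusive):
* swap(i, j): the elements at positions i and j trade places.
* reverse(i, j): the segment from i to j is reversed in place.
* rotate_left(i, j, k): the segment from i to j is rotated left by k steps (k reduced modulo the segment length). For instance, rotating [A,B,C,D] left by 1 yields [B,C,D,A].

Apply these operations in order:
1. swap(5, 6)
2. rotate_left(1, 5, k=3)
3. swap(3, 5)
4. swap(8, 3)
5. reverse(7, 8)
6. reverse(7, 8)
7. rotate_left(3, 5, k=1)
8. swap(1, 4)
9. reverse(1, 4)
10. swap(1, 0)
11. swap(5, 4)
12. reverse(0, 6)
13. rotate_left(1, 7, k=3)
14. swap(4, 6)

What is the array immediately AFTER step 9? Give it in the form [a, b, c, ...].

Answer: [H, G, A, B, E, D, I, F, C]

Derivation:
After 1 (swap(5, 6)): [H, E, A, C, G, B, I, F, D]
After 2 (rotate_left(1, 5, k=3)): [H, G, B, E, A, C, I, F, D]
After 3 (swap(3, 5)): [H, G, B, C, A, E, I, F, D]
After 4 (swap(8, 3)): [H, G, B, D, A, E, I, F, C]
After 5 (reverse(7, 8)): [H, G, B, D, A, E, I, C, F]
After 6 (reverse(7, 8)): [H, G, B, D, A, E, I, F, C]
After 7 (rotate_left(3, 5, k=1)): [H, G, B, A, E, D, I, F, C]
After 8 (swap(1, 4)): [H, E, B, A, G, D, I, F, C]
After 9 (reverse(1, 4)): [H, G, A, B, E, D, I, F, C]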